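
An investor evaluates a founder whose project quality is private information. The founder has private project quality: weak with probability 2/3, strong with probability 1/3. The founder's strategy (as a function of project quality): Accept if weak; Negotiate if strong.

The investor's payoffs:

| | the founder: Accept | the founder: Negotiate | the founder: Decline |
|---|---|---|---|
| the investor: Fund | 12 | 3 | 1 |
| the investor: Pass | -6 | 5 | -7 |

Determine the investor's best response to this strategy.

Compute the investor's expected payoff for each action, taking the expectation over the founder's type.
E[Fund] = 2/3·(12) + 1/3·(3) = 9
E[Pass] = 2/3·(-6) + 1/3·(5) = -7/3
Best response: Fund (9 is the largest).

Fund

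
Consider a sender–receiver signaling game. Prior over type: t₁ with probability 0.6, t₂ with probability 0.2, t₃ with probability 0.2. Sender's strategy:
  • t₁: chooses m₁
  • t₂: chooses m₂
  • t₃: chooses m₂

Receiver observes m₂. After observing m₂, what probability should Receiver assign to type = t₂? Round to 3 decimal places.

P(m₂) = 0.6·0 + 0.2·1 + 0.2·1 = 0.4
P(t₂ | m₂) = (0.2·1) / 0.4 = 0.2 / 0.4 = 0.5

0.500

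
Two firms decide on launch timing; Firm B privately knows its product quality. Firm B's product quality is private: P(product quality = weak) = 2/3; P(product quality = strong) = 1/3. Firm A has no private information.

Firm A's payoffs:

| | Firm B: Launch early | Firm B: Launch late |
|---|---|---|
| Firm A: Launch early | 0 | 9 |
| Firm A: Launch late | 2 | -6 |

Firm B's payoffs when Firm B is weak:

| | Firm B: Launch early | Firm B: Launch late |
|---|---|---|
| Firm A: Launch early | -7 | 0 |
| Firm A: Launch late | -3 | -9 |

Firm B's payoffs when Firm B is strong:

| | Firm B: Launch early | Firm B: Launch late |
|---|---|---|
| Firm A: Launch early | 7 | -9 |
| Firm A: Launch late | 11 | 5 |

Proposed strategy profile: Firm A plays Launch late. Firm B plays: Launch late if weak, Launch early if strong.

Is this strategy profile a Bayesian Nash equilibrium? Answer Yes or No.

Firm A plays Launch late: E[Launch late] = 2/3·(-6) + 1/3·(2) = -10/3; E[Launch early] = 6. Not best-responding. ✗
Firm B (product quality weak), facing Launch late: Launch early gives -3, Launch late gives -9. Proposed Launch late is not best — profitable deviation exists. ✗
Firm B (product quality strong), facing Launch late: Launch early gives 11, Launch late gives 5. Proposed Launch early is best. ✓

No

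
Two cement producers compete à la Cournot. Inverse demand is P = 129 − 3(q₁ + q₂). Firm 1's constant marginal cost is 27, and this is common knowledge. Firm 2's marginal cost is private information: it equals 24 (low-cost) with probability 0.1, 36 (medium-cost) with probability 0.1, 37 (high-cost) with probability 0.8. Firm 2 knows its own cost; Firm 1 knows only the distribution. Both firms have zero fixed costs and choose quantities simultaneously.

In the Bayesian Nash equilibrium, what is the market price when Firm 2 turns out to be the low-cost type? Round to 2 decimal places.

Each type of Firm 2 best-responds to q₁; Firm 1 best-responds to the expected q₂ over Firm 2's types.
Firm 2 with cost c maximizes (129 − 3(q₁+q₂) − c)·q₂, giving q₂(c) = (129 − c − 3q₁)/6.
E[c₂] = 0.1·24 + 0.1·36 + 0.8·37 = 35.6
Firm 1's FOC against E[q₂] yields q₁ = (129 − 2·27 + E[c₂])/9 = (129 − 54 + 35.6)/9 = 12.2889.
q₂(low-cost) = 11.3556, so P = 129 − 3·(12.2889 + 11.3556) = 58.0667.

58.07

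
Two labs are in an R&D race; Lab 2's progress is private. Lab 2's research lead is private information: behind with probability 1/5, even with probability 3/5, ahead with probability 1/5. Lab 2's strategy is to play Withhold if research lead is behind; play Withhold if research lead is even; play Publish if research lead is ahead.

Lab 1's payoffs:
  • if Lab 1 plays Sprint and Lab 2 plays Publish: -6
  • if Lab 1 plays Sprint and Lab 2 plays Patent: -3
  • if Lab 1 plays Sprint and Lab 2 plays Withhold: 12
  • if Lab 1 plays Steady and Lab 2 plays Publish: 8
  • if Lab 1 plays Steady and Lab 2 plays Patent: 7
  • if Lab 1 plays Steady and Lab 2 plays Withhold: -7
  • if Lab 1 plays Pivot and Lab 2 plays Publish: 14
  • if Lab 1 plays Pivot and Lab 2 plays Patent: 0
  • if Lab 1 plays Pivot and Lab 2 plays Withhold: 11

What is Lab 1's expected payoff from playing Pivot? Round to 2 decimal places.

11.60

E[Pivot] = 1/5·11 + 3/5·11 + 1/5·14 = 11/5 + 33/5 + 14/5 = 58/5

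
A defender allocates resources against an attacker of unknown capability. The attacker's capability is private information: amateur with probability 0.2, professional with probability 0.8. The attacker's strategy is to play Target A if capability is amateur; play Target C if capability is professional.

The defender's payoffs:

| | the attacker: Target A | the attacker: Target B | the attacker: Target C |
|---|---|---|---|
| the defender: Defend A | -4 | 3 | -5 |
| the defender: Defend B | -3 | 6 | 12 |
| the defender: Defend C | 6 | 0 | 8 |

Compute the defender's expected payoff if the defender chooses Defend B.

9

E[Defend B] = 0.2·(-3) + 0.8·12 = (-0.6) + 9.6 = 9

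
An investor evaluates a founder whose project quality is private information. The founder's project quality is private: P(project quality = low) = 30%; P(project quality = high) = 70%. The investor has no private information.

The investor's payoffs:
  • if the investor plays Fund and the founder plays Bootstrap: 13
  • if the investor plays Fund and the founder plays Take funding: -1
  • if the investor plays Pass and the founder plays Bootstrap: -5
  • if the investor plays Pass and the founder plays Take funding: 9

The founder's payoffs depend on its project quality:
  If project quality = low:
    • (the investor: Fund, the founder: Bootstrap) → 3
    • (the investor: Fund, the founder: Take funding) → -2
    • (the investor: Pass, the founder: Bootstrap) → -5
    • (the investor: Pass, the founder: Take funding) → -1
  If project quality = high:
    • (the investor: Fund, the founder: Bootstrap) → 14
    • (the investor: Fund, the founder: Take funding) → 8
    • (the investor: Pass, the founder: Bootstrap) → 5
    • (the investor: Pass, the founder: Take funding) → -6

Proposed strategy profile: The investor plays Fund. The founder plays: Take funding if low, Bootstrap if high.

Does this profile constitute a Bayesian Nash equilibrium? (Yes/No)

No

The investor plays Fund: E[Fund] = 0.3·(-1) + 0.7·(13) = 8.8; E[Pass] = -0.8. Best-responding. ✓
The founder (project quality low), facing Fund: Bootstrap gives 3, Take funding gives -2. Proposed Take funding is not best — profitable deviation exists. ✗
The founder (project quality high), facing Fund: Bootstrap gives 14, Take funding gives 8. Proposed Bootstrap is best. ✓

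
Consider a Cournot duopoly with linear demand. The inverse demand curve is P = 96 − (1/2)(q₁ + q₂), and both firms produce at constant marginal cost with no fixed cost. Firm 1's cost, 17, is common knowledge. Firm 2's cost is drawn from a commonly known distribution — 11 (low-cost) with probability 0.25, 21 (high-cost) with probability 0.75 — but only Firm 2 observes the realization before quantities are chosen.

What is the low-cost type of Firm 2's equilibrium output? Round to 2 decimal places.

58.17

Each type of Firm 2 best-responds to q₁; Firm 1 best-responds to the expected q₂ over Firm 2's types.
Firm 2 with cost c maximizes (96 − (1/2)(q₁+q₂) − c)·q₂, giving q₂(c) = (96 − c − (1/2)q₁).
E[c₂] = 0.25·11 + 0.75·21 = 18.5
Firm 1's FOC against E[q₂] yields q₁ = (96 − 2·17 + E[c₂])/(3/2) = (96 − 34 + 18.5)/(3/2) = 53.6667.
q₂(low-cost) = (96 − 11 − (1/2)·53.6667) = 58.1667.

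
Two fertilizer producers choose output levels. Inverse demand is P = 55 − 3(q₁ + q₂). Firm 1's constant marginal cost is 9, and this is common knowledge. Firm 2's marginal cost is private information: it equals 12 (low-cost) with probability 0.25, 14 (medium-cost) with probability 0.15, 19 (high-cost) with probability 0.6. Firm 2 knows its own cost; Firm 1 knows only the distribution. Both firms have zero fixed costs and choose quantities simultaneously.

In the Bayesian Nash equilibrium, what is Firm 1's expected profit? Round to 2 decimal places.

Type-c best response for Firm 2: q₂(c) = (55 − c)/6 − q₁/2.
Firm 1 maximizes expected profit; its first-order condition is 55 − 6q₁ − 3E[q₂] − 9 = 0.
Substituting E[q₂] and solving: E[c₂] = 16.5, so q₁ = (55 − 2·9 + 16.5)/9 = 5.94444.
E[P] = 55 − 3·(q₁ + E[q₂]) = 26.8333; Firm 1's expected profit = (E[P] − 9)·q₁ = (26.8333 − 9)·5.94444 = 106.009.

106.01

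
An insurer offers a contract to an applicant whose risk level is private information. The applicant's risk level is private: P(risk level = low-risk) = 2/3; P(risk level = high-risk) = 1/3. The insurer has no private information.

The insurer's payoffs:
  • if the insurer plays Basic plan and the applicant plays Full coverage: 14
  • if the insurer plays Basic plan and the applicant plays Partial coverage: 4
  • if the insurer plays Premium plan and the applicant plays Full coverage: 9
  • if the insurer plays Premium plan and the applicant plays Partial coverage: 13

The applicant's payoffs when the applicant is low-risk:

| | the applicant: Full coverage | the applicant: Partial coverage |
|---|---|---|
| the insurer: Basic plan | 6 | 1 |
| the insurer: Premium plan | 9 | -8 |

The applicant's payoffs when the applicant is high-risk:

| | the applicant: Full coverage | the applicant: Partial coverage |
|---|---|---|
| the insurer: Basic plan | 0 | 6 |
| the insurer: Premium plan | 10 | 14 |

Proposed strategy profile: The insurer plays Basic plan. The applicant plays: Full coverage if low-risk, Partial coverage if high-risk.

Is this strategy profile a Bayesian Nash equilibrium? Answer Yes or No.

A profile is a BNE iff every type of every player is best-responding given beliefs about the other side.
The insurer plays Basic plan: E[Basic plan] = 2/3·(14) + 1/3·(4) = 32/3; E[Premium plan] = 31/3. Best-responding. ✓
The applicant (risk level low-risk), facing Basic plan: Full coverage gives 6, Partial coverage gives 1. Proposed Full coverage is best. ✓
The applicant (risk level high-risk), facing Basic plan: Full coverage gives 0, Partial coverage gives 6. Proposed Partial coverage is best. ✓

Yes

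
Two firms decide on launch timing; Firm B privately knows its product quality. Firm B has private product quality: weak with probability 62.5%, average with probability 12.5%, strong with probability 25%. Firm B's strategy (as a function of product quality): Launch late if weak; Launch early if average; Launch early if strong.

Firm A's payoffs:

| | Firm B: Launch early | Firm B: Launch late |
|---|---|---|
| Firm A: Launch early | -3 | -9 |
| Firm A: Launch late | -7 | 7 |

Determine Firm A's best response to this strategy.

E[Launch early] = 0.625·(-9) + 0.125·(-3) + 0.25·(-3) = -6.75
E[Launch late] = 0.625·(7) + 0.125·(-7) + 0.25·(-7) = 1.75
Best response: Launch late (1.75 is the largest).

Launch late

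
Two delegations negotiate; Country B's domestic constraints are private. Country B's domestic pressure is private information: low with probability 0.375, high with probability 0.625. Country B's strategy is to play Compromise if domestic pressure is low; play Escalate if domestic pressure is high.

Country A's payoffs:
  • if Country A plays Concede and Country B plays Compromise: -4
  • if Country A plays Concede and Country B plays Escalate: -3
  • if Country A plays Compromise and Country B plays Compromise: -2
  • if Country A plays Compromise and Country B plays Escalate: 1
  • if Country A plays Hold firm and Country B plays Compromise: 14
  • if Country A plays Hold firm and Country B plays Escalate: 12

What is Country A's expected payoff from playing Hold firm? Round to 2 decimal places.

12.75

E[Hold firm] = 0.375·14 + 0.625·12 = 5.25 + 7.5 = 12.75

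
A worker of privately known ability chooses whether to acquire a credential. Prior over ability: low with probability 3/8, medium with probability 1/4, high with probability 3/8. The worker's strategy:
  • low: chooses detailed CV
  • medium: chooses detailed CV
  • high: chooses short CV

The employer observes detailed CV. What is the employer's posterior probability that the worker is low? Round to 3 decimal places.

0.600

P(detailed CV) = (3/8)·1 + (1/4)·1 + (3/8)·0 = 5/8
P(low | detailed CV) = ((3/8)·1) / (5/8) = (3/8) / (5/8) = 3/5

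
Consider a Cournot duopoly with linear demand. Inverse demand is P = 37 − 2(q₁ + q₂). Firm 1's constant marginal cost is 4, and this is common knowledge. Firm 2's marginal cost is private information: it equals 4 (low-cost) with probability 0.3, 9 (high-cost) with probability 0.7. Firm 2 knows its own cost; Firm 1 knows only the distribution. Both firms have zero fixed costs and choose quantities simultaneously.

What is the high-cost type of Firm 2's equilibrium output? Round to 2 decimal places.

3.96

Type-c best response for Firm 2: q₂(c) = (37 − c)/4 − q₁/2.
Firm 1 maximizes expected profit; its first-order condition is 37 − 4q₁ − 2E[q₂] − 4 = 0.
Substituting E[q₂] and solving: E[c₂] = 7.5, so q₁ = (37 − 2·4 + 7.5)/6 = 6.08333.
q₂(high-cost) = (37 − 9 − 2·6.08333)/4 = 3.95833.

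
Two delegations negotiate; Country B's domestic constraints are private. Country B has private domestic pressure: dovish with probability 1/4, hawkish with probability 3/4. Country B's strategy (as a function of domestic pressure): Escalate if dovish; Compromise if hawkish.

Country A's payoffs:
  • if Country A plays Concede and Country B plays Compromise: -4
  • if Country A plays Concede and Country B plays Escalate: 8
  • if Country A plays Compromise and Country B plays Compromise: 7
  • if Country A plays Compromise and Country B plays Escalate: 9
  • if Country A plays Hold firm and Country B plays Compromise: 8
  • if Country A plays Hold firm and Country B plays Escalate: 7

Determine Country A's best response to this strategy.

Hold firm

E[Concede] = 1/4·(8) + 3/4·(-4) = -1
E[Compromise] = 1/4·(9) + 3/4·(7) = 15/2
E[Hold firm] = 1/4·(7) + 3/4·(8) = 31/4
Best response: Hold firm (31/4 is the largest).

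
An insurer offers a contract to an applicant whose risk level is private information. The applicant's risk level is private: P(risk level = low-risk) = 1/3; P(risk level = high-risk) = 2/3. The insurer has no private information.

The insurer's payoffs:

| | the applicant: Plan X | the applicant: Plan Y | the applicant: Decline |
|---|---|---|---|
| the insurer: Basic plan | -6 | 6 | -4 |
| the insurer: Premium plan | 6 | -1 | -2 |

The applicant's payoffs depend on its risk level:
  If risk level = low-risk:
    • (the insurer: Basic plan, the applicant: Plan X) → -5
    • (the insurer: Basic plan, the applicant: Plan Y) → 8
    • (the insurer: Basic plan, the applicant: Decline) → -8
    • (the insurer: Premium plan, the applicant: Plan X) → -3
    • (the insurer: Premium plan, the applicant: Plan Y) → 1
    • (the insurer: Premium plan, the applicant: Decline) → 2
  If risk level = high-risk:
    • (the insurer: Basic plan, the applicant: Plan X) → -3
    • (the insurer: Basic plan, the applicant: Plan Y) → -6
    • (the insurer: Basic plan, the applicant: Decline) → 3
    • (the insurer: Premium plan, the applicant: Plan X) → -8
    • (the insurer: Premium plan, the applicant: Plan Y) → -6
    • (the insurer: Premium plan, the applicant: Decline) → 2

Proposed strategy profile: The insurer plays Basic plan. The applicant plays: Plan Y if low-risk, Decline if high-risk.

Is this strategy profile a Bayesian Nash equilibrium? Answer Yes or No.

Yes

A profile is a BNE iff every type of every player is best-responding given beliefs about the other side.
The insurer plays Basic plan: E[Basic plan] = 1/3·(6) + 2/3·(-4) = -2/3; E[Premium plan] = -5/3. Best-responding. ✓
The applicant (risk level low-risk), facing Basic plan: Plan X gives -5, Plan Y gives 8, Decline gives -8. Proposed Plan Y is best. ✓
The applicant (risk level high-risk), facing Basic plan: Plan X gives -3, Plan Y gives -6, Decline gives 3. Proposed Decline is best. ✓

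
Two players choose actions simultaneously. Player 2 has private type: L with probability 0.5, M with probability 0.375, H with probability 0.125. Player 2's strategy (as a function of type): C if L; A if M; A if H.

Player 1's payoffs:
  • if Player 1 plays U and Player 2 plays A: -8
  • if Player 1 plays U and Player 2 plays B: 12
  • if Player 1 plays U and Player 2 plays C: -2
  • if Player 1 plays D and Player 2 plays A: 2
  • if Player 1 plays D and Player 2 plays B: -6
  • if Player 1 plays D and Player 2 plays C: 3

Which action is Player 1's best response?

D

E[U] = 0.5·(-2) + 0.375·(-8) + 0.125·(-8) = -5
E[D] = 0.5·(3) + 0.375·(2) + 0.125·(2) = 2.5
Best response: D (2.5 is the largest).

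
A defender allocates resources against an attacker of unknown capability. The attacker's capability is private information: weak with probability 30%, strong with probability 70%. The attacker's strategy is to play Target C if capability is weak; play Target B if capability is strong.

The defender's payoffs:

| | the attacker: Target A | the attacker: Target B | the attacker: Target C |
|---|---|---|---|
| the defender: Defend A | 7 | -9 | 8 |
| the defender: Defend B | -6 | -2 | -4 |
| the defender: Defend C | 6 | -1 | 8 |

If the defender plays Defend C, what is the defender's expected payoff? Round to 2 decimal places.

E[Defend C] = 0.3·8 + 0.7·(-1) = 2.4 + (-0.7) = 1.7

1.70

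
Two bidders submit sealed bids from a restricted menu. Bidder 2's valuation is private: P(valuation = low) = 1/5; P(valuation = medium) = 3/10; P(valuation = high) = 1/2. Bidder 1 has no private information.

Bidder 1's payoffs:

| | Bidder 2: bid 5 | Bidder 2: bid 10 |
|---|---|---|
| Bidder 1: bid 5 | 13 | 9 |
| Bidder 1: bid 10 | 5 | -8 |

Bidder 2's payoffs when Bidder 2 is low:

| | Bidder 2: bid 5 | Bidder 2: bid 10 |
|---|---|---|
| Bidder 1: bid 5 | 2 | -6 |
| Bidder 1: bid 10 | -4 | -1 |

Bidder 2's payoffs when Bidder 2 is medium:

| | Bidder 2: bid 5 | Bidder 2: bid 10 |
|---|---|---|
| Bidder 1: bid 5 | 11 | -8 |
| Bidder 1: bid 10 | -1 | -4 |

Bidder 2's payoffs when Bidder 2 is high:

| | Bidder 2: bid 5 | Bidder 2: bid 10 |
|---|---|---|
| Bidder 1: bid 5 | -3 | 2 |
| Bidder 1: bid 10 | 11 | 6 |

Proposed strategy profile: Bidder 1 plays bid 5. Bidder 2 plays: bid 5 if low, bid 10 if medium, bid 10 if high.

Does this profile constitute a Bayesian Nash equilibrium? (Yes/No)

No

Bidder 1 plays bid 5: E[bid 5] = 1/5·(13) + 3/10·(9) + 1/2·(9) = 49/5; E[bid 10] = -27/5. Best-responding. ✓
Bidder 2 (valuation low), facing bid 5: bid 5 gives 2, bid 10 gives -6. Proposed bid 5 is best. ✓
Bidder 2 (valuation medium), facing bid 5: bid 5 gives 11, bid 10 gives -8. Proposed bid 10 is not best — profitable deviation exists. ✗
Bidder 2 (valuation high), facing bid 5: bid 5 gives -3, bid 10 gives 2. Proposed bid 10 is best. ✓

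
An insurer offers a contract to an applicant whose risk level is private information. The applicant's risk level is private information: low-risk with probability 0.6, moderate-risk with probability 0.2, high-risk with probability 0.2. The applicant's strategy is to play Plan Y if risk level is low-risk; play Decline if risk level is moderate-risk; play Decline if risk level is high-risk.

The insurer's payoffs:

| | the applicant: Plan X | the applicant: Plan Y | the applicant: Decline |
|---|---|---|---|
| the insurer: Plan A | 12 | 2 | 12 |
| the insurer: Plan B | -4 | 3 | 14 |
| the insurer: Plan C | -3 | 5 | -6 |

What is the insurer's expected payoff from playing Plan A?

6

E[Plan A] = 0.6·2 + 0.2·12 + 0.2·12 = 1.2 + 2.4 + 2.4 = 6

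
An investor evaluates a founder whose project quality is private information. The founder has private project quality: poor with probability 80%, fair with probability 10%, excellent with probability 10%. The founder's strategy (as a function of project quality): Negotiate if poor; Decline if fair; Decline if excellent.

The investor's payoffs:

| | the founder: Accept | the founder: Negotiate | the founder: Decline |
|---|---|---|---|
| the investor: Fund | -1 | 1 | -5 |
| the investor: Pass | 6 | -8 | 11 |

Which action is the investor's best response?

Fund

E[Fund] = 0.8·(1) + 0.1·(-5) + 0.1·(-5) = -0.2
E[Pass] = 0.8·(-8) + 0.1·(11) + 0.1·(11) = -4.2
Best response: Fund (-0.2 is the largest).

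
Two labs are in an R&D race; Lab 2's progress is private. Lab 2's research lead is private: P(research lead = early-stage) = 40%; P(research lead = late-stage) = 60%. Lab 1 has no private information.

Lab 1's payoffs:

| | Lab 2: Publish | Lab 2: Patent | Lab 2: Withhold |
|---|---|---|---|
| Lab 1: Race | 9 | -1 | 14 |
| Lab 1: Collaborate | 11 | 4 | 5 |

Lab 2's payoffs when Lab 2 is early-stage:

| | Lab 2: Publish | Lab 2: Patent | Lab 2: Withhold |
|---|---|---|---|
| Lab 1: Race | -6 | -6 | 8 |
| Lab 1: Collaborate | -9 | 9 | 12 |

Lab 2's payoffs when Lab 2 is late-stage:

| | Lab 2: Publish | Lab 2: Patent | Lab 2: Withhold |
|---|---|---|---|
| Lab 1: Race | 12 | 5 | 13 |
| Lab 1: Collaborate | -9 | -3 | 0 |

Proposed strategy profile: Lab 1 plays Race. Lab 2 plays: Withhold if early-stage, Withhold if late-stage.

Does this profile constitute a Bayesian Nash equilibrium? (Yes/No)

Yes

A profile is a BNE iff every type of every player is best-responding given beliefs about the other side.
Lab 1 plays Race: E[Race] = 0.4·(14) + 0.6·(14) = 14; E[Collaborate] = 5. Best-responding. ✓
Lab 2 (research lead early-stage), facing Race: Publish gives -6, Patent gives -6, Withhold gives 8. Proposed Withhold is best. ✓
Lab 2 (research lead late-stage), facing Race: Publish gives 12, Patent gives 5, Withhold gives 13. Proposed Withhold is best. ✓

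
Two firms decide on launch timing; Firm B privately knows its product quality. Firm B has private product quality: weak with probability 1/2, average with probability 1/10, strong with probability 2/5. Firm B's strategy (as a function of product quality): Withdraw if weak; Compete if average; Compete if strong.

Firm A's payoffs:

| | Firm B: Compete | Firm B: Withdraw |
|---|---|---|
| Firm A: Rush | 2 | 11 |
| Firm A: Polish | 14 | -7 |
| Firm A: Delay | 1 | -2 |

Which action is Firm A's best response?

Compute Firm A's expected payoff for each action, taking the expectation over Firm B's type.
E[Rush] = 1/2·(11) + 1/10·(2) + 2/5·(2) = 13/2
E[Polish] = 1/2·(-7) + 1/10·(14) + 2/5·(14) = 7/2
E[Delay] = 1/2·(-2) + 1/10·(1) + 2/5·(1) = -1/2
Best response: Rush (13/2 is the largest).

Rush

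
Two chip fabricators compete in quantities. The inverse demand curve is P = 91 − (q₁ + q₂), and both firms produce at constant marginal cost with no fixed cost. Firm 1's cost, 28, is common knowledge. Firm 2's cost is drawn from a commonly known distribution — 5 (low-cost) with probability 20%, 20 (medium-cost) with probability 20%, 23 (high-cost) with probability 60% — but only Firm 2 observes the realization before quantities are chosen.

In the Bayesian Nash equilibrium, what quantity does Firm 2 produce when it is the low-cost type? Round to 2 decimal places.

Firm 2 with cost c maximizes (91 − (q₁+q₂) − c)·q₂, giving q₂(c) = (91 − c − q₁)/2.
E[c₂] = 0.2·5 + 0.2·20 + 0.6·23 = 18.8
Firm 1's FOC against E[q₂] yields q₁ = (91 − 2·28 + E[c₂])/3 = (91 − 56 + 18.8)/3 = 17.9333.
q₂(low-cost) = (91 − 5 − 17.9333)/2 = 34.0333.

34.03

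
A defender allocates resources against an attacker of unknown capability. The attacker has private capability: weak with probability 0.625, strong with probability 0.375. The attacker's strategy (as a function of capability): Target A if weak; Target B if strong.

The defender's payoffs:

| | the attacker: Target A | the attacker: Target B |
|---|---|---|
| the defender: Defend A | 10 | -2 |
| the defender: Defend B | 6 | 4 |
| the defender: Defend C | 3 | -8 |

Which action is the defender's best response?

Defend A

Compute the defender's expected payoff for each action, taking the expectation over the attacker's type.
E[Defend A] = 0.625·(10) + 0.375·(-2) = 5.5
E[Defend B] = 0.625·(6) + 0.375·(4) = 5.25
E[Defend C] = 0.625·(3) + 0.375·(-8) = -1.125
Best response: Defend A (5.5 is the largest).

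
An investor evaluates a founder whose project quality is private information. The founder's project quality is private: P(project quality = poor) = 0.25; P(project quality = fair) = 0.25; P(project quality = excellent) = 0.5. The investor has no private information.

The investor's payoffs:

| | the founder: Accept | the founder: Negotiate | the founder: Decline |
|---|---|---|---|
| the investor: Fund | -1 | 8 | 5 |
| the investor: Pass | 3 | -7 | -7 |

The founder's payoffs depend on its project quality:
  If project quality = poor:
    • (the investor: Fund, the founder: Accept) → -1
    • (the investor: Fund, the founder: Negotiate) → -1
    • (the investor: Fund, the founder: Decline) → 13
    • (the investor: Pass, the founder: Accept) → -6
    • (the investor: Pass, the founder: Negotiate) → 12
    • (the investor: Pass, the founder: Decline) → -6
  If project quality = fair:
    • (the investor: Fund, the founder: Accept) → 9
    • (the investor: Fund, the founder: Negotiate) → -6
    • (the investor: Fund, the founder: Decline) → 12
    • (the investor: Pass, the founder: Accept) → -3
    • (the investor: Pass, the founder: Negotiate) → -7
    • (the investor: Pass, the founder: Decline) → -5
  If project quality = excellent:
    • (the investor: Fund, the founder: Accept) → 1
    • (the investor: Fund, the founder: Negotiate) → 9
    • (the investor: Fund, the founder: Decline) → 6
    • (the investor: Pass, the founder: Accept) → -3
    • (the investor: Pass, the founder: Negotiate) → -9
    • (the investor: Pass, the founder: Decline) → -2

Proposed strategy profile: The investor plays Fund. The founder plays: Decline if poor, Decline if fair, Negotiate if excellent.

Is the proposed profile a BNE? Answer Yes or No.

The investor plays Fund: E[Fund] = 0.25·(5) + 0.25·(5) + 0.5·(8) = 6.5; E[Pass] = -7. Best-responding. ✓
The founder (project quality poor), facing Fund: Accept gives -1, Negotiate gives -1, Decline gives 13. Proposed Decline is best. ✓
The founder (project quality fair), facing Fund: Accept gives 9, Negotiate gives -6, Decline gives 12. Proposed Decline is best. ✓
The founder (project quality excellent), facing Fund: Accept gives 1, Negotiate gives 9, Decline gives 6. Proposed Negotiate is best. ✓

Yes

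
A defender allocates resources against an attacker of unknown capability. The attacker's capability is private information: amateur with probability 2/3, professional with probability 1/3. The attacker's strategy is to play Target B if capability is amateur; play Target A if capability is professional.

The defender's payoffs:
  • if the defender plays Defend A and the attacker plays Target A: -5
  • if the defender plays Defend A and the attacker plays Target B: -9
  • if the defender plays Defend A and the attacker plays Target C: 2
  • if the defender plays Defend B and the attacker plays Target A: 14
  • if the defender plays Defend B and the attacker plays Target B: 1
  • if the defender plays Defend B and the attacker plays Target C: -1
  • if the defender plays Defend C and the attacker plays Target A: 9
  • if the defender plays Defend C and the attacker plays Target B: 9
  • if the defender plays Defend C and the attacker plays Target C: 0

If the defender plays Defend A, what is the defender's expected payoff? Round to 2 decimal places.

-7.67

E[Defend A] = 2/3·(-9) + 1/3·(-5) = (-6) + (-5/3) = -23/3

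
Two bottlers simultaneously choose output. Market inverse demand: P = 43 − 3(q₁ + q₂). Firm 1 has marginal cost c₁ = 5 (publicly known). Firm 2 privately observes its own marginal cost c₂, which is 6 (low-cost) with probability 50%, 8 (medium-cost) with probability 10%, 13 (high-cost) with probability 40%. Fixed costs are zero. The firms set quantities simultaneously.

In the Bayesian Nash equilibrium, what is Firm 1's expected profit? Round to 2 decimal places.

Firm 2 with cost c maximizes (43 − 3(q₁+q₂) − c)·q₂, giving q₂(c) = (43 − c − 3q₁)/6.
E[c₂] = 0.5·6 + 0.1·8 + 0.4·13 = 9
Firm 1's FOC against E[q₂] yields q₁ = (43 − 2·5 + E[c₂])/9 = (43 − 10 + 9)/9 = 4.66667.
E[P] = 43 − 3·(q₁ + E[q₂]) = 19; Firm 1's expected profit = (E[P] − 5)·q₁ = (19 − 5)·4.66667 = 65.3333.

65.33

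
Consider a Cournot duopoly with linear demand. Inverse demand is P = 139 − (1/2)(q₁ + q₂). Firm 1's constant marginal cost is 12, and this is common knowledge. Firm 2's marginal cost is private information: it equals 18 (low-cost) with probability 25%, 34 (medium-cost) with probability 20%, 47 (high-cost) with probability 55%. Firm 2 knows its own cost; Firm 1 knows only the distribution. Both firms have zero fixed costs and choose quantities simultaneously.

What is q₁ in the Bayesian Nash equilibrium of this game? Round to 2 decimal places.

101.43

Each type of Firm 2 best-responds to q₁; Firm 1 best-responds to the expected q₂ over Firm 2's types.
Firm 2 with cost c maximizes (139 − (1/2)(q₁+q₂) − c)·q₂, giving q₂(c) = (139 − c − (1/2)q₁).
E[c₂] = 0.25·18 + 0.2·34 + 0.55·47 = 37.15
Firm 1's FOC against E[q₂] yields q₁ = (139 − 2·12 + E[c₂])/(3/2) = (139 − 24 + 37.15)/(3/2) = 101.433.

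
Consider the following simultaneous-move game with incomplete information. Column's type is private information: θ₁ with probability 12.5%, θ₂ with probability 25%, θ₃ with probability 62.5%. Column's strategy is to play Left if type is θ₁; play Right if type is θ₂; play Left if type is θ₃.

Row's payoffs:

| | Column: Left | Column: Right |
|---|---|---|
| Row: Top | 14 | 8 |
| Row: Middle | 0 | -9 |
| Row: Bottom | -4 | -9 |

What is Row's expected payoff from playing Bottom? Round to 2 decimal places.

E[Bottom] = 0.125·(-4) + 0.25·(-9) + 0.625·(-4) = (-0.5) + (-2.25) + (-2.5) = -5.25

-5.25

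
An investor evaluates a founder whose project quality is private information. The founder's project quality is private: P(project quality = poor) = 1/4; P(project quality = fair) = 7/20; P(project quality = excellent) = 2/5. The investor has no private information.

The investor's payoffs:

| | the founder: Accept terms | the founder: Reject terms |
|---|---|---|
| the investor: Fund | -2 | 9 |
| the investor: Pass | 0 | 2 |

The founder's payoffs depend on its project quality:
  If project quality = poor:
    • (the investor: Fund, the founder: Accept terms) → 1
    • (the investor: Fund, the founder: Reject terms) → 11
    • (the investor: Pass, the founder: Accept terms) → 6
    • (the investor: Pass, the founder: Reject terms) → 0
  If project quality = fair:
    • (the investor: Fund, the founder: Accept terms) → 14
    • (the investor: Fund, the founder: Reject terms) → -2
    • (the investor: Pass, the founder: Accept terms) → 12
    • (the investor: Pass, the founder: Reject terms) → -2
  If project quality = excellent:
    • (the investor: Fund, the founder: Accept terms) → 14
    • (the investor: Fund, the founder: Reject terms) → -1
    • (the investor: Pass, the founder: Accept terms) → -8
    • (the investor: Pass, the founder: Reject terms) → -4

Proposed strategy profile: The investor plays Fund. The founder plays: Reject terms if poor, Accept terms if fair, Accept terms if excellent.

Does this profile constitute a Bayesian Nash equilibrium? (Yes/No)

Yes

The investor plays Fund: E[Fund] = 1/4·(9) + 7/20·(-2) + 2/5·(-2) = 3/4; E[Pass] = 1/2. Best-responding. ✓
The founder (project quality poor), facing Fund: Accept terms gives 1, Reject terms gives 11. Proposed Reject terms is best. ✓
The founder (project quality fair), facing Fund: Accept terms gives 14, Reject terms gives -2. Proposed Accept terms is best. ✓
The founder (project quality excellent), facing Fund: Accept terms gives 14, Reject terms gives -1. Proposed Accept terms is best. ✓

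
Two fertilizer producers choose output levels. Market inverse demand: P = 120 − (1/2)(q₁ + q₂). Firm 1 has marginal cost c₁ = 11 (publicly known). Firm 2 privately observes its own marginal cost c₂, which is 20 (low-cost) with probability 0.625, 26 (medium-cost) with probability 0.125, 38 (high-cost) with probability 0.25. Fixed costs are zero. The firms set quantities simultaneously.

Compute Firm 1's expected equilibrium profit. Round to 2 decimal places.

3375.68

Firm 2 with cost c maximizes (120 − (1/2)(q₁+q₂) − c)·q₂, giving q₂(c) = (120 − c − (1/2)q₁).
E[c₂] = 0.625·20 + 0.125·26 + 0.25·38 = 25.25
Firm 1's FOC against E[q₂] yields q₁ = (120 − 2·11 + E[c₂])/(3/2) = (120 − 22 + 25.25)/(3/2) = 82.1667.
E[P] = 120 − (1/2)·(q₁ + E[q₂]) = 52.0833; Firm 1's expected profit = (E[P] − 11)·q₁ = (52.0833 − 11)·82.1667 = 3375.68.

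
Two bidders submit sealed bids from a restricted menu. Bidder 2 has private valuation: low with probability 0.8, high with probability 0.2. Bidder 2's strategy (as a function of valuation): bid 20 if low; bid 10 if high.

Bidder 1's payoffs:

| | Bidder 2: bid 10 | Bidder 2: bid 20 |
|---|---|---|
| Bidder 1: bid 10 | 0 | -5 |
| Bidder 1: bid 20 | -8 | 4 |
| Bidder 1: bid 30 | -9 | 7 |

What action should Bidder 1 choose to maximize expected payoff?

bid 30

E[bid 10] = 0.8·(-5) + 0.2·(0) = -4
E[bid 20] = 0.8·(4) + 0.2·(-8) = 1.6
E[bid 30] = 0.8·(7) + 0.2·(-9) = 3.8
Best response: bid 30 (3.8 is the largest).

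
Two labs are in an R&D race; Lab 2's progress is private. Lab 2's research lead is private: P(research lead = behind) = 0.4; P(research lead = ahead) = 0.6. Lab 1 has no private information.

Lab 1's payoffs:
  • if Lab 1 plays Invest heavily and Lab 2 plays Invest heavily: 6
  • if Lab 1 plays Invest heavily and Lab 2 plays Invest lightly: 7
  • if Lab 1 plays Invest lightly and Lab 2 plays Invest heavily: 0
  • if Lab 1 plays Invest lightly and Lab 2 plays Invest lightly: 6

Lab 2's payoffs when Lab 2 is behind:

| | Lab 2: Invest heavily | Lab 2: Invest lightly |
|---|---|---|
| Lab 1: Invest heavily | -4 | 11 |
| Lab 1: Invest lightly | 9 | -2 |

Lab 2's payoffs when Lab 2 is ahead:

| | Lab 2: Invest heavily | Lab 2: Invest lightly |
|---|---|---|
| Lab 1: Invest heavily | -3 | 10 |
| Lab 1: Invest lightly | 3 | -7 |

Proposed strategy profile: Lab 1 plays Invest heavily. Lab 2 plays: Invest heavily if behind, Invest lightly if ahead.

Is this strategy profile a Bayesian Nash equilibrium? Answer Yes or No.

A profile is a BNE iff every type of every player is best-responding given beliefs about the other side.
Lab 1 plays Invest heavily: E[Invest heavily] = 0.4·(6) + 0.6·(7) = 6.6; E[Invest lightly] = 3.6. Best-responding. ✓
Lab 2 (research lead behind), facing Invest heavily: Invest heavily gives -4, Invest lightly gives 11. Proposed Invest heavily is not best — profitable deviation exists. ✗
Lab 2 (research lead ahead), facing Invest heavily: Invest heavily gives -3, Invest lightly gives 10. Proposed Invest lightly is best. ✓

No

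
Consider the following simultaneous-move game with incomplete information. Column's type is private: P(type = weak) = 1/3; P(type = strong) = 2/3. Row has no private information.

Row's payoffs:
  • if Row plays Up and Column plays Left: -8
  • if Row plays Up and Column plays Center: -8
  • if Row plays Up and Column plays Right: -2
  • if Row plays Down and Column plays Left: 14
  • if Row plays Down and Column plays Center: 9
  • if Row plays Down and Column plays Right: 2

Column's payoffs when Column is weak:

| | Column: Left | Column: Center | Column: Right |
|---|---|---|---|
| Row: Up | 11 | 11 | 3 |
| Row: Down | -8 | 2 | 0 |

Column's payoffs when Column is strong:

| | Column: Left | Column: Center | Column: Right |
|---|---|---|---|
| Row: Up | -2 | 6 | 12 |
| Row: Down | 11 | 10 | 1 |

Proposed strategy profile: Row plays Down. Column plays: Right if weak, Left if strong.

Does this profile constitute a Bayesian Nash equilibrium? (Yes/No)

Row plays Down: E[Down] = 1/3·(2) + 2/3·(14) = 10; E[Up] = -6. Best-responding. ✓
Column (type weak), facing Down: Left gives -8, Center gives 2, Right gives 0. Proposed Right is not best — profitable deviation exists. ✗
Column (type strong), facing Down: Left gives 11, Center gives 10, Right gives 1. Proposed Left is best. ✓

No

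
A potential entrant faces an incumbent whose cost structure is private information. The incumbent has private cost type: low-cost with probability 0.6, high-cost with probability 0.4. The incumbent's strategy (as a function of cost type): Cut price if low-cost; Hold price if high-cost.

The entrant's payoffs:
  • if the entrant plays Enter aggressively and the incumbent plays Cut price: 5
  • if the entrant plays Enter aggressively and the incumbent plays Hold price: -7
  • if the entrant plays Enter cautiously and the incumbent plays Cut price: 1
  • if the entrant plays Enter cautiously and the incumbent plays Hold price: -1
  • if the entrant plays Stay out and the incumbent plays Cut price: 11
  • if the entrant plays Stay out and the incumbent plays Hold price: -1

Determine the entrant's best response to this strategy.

Stay out

Compute the entrant's expected payoff for each action, taking the expectation over the incumbent's type.
E[Enter aggressively] = 0.6·(5) + 0.4·(-7) = 0.2
E[Enter cautiously] = 0.6·(1) + 0.4·(-1) = 0.2
E[Stay out] = 0.6·(11) + 0.4·(-1) = 6.2
Best response: Stay out (6.2 is the largest).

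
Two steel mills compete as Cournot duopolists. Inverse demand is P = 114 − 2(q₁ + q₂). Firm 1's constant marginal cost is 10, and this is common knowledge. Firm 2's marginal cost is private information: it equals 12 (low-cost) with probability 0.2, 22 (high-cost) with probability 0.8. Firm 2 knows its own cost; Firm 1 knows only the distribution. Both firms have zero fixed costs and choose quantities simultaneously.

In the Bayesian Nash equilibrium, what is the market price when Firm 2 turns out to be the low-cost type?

Type-c best response for Firm 2: q₂(c) = (114 − c)/4 − q₁/2.
Firm 1 maximizes expected profit; its first-order condition is 114 − 4q₁ − 2E[q₂] − 10 = 0.
Substituting E[q₂] and solving: E[c₂] = 20, so q₁ = (114 − 2·10 + 20)/6 = 19.
q₂(low-cost) = 16, so P = 114 − 2·(19 + 16) = 44.

44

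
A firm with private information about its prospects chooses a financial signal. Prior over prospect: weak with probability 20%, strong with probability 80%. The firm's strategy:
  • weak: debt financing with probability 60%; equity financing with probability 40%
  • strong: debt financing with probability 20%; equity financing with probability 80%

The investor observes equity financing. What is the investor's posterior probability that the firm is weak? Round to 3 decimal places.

0.111

Apply Bayes' rule using the sender's strategy as the likelihood.
P(equity financing) = 0.2·0.4 + 0.8·0.8 = 0.72
P(weak | equity financing) = (0.2·0.4) / 0.72 = 0.08 / 0.72 = 0.111111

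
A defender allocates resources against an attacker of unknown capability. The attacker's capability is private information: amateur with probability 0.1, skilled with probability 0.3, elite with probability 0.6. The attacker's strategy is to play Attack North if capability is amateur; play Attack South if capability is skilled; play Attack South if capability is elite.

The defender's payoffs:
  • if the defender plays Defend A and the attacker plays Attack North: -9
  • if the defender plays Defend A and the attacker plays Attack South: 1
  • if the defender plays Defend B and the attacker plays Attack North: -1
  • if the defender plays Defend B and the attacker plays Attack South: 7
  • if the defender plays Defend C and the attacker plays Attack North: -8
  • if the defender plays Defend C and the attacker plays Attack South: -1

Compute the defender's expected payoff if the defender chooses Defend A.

E[Defend A] = 0.1·(-9) + 0.3·1 + 0.6·1 = (-0.9) + 0.3 + 0.6 = 0

0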